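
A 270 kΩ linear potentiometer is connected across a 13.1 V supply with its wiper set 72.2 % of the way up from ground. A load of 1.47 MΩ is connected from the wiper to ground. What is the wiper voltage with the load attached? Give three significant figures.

V ≈ 9.12 V

The wiper splits the pot into (1−α)R = 75.06 kΩ above and αR = 194.9 kΩ below.
Lower section ‖ load = 172.1 kΩ.
V_wiper = 13.1 × 172.1/(75.06 + 172.1) = 9.12 V.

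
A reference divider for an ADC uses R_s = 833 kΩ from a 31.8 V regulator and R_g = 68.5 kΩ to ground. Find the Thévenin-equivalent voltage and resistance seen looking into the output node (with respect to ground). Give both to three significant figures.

V_th is the open-circuit tap voltage: 31.8 × 68.5/(833 + 68.5) = 2.42 V.
With the supply zeroed, R_s and R_g appear in parallel from the tap: R_th = R_s‖R_g = (833 × 68.5)/901.5 = 63.3 kΩ.

V_th = 2.42 V, R_th = 63.3 kΩ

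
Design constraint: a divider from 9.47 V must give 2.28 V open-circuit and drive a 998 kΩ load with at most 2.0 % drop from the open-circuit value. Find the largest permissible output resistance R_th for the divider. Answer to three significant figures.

Loading drop = R_th/(R_th + R_L) ≤ 0.0200, so R_th ≤ R_L · ε/(1−ε) = 998 kΩ × 0.0200/0.9800 = 20.4 kΩ.
(Any R1, R2 with R2/(R1+R2) = 0.241 and R1‖R2 ≤ 20.4 kΩ will meet the spec.)

R_th ≤ 20.4 kΩ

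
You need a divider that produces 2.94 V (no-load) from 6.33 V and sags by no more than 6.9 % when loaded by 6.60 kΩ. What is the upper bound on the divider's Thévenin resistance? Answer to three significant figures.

Loading drop = R_th/(R_th + R_L) ≤ 0.0690, so R_th ≤ R_L · ε/(1−ε) = 6.60 kΩ × 0.0690/0.9310 = 489 Ω.
(Any R1, R2 with R2/(R1+R2) = 0.464 and R1‖R2 ≤ 489 Ω will meet the spec.)

R_th ≤ 489 Ω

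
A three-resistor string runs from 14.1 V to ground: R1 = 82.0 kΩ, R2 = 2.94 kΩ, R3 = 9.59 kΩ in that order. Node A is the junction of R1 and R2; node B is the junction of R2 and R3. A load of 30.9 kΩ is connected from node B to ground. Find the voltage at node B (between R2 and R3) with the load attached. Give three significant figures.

V ≈ 1.12 V

At node B, R3 is in parallel with the load: R3‖R_L = 7.319 kΩ.
Below node A the resistance is R2 + (R3‖R_L) = 10.26 kΩ, so V_A = 14.1 × 10.26/92.26 = 1.568 V.
Then V_B = V_A × (R3‖R_L)/(R2 + R3‖R_L) = 1.568 × 7.319/10.26 = 1.12 V.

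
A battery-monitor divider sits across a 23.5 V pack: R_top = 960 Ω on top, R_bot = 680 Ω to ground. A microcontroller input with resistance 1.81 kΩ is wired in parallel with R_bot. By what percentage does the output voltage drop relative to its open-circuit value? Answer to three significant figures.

The divider's output (Thévenin) resistance is R_top‖R_bot = 398.0 Ω.
Fractional drop under load = R_th/(R_th + R_L) = 398.0 / (398.0 + 1810) = 0.1803.
So the output falls by 18.0 %.

18.0 %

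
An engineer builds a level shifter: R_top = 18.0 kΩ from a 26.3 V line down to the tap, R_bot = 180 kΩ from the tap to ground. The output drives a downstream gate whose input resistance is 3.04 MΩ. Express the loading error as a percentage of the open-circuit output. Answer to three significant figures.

The divider's output (Thévenin) resistance is R_top‖R_bot = 16.36 kΩ.
Fractional drop under load = R_th/(R_th + R_L) = 16.36 / (16.36 + 3040) = 0.005354.
So the output falls by 0.535 %.

0.535 %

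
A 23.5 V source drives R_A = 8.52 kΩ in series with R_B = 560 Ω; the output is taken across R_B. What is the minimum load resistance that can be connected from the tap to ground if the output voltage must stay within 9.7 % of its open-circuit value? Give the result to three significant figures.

R_L(min) ≈ 4.89 kΩ

Output resistance R_th = R_A‖R_B = (8520 × 560)/9080 = 525.5 Ω.
The fractional drop is R_th/(R_th + R_L); requiring this ≤ 0.0970 gives R_L ≥ R_th(1/0.0970 − 1) = 525.5 × 9.309 = 4.89 kΩ.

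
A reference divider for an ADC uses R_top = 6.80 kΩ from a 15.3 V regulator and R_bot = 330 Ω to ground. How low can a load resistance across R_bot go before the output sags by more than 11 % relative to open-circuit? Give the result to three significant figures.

Output resistance R_th = R_top‖R_bot = (6800 × 330)/7130 = 314.7 Ω.
The fractional drop is R_th/(R_th + R_L); requiring this ≤ 0.110 gives R_L ≥ R_th(1/0.110 − 1) = 314.7 × 8.091 = 2.55 kΩ.

R_L(min) ≈ 2.55 kΩ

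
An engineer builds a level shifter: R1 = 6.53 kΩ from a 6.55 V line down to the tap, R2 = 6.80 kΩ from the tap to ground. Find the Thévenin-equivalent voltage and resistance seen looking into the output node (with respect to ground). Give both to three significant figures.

V_th is the open-circuit tap voltage: 6.55 × 6.80/(6.53 + 6.80) = 3.34 V.
With the supply zeroed, R1 and R2 appear in parallel from the tap: R_th = R1‖R2 = (6.53 × 6.80)/13.33 = 3.33 kΩ.

V_th = 3.34 V, R_th = 3.33 kΩ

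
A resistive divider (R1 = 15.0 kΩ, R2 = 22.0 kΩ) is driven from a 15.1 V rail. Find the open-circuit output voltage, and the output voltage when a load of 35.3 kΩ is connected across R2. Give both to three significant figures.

Open-circuit: V = 15.1 × 22.0/(15.0 + 22.0) = 8.98 V.
With the load, R2 becomes R2‖R_L = 13.55 kΩ, so V = 15.1 × 13.55/28.55 = 7.17 V.

Unloaded: 8.98 V; loaded: 7.17 V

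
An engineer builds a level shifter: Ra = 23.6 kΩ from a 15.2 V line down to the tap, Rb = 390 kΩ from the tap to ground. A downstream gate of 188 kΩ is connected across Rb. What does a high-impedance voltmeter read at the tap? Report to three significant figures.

V_out ≈ 12.8 V

The load sits in parallel with Rb: Rb‖R_L = (390 × 188) / (390 + 188) = 126.9 kΩ.
V_out = 15.2 × 126.9 / (23.6 + 126.9) = 15.2 × 126.9/150.5 = 12.8 V.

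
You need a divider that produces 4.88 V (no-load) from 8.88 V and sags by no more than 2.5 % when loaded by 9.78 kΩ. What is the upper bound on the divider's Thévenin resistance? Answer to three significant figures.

Loading drop = R_th/(R_th + R_L) ≤ 0.0250, so R_th ≤ R_L · ε/(1−ε) = 9.78 kΩ × 0.0250/0.9750 = 251 Ω.

R_th ≤ 251 Ω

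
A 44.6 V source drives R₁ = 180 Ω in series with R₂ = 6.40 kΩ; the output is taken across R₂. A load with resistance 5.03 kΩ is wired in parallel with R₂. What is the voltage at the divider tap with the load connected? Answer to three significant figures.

V_out ≈ 41.9 V

The load sits in parallel with R₂: R₂‖R_L = (6400 × 5030) / (6400 + 5030) = 2816 Ω.
V_out = 44.6 × 2816 / (180 + 2816) = 44.6 × 2816/2996 = 41.9 V.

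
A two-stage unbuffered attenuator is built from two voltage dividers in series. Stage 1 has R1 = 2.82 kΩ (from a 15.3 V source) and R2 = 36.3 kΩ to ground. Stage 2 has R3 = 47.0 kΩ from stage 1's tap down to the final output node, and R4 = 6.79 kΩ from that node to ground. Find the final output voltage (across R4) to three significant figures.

Stage 2 presents R3+R4 = 53.79 kΩ as a load on stage 1's tap.
Stage 1's lower leg becomes R2‖(R3+R4) = 21.67 kΩ, so V_mid = 15.3 × 21.67/24.49 = 13.54 V.
Stage 2 is itself unloaded: V_out = V_mid × R4/(R3+R4) = 13.54 × 6.79/53.79 = 1.71 V.

V_out ≈ 1.71 V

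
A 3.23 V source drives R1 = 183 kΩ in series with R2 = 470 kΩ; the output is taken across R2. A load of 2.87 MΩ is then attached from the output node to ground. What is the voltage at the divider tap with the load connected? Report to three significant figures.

The load sits in parallel with R2: R2‖R_L = (470 × 2870) / (470 + 2870) = 403.9 kΩ.
V_out = 3.23 × 403.9 / (183 + 403.9) = 3.23 × 403.9/586.9 = 2.22 V.
(Unloaded it would have been 2.32 V.)

V_out ≈ 2.22 V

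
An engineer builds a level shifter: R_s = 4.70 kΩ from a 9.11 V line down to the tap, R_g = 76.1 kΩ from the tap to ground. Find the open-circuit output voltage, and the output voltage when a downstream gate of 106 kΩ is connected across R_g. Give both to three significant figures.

Open-circuit: V = 9.11 × 76.1/(4.70 + 76.1) = 8.58 V.
With the load, R_g becomes R_g‖R_L = 44.30 kΩ, so V = 9.11 × 44.30/49.00 = 8.24 V.

Unloaded: 8.58 V; loaded: 8.24 V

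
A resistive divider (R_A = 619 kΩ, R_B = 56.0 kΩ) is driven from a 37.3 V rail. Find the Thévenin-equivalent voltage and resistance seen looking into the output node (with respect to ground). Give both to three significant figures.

V_th = 3.09 V, R_th = 51.4 kΩ

V_th is the open-circuit tap voltage: 37.3 × 56.0/(619 + 56.0) = 3.09 V.
With the supply zeroed, R_A and R_B appear in parallel from the tap: R_th = R_A‖R_B = (619 × 56.0)/675.0 = 51.4 kΩ.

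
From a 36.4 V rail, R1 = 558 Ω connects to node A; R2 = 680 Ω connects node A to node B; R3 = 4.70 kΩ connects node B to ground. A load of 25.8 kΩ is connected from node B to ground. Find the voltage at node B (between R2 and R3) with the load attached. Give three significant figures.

At node B, R3 is in parallel with the load: R3‖R_L = 3976 Ω.
Below node A the resistance is R2 + (R3‖R_L) = 4656 Ω, so V_A = 36.4 × 4656/5214 = 32.50 V.
Then V_B = V_A × (R3‖R_L)/(R2 + R3‖R_L) = 32.50 × 3976/4656 = 27.8 V.

V ≈ 27.8 V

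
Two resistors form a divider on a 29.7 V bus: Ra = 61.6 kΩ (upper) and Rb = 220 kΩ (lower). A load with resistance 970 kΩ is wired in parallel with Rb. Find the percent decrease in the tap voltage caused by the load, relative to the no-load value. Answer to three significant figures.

4.73 %

The divider's output (Thévenin) resistance is Ra‖Rb = 48.12 kΩ.
Fractional drop under load = R_th/(R_th + R_L) = 48.12 / (48.12 + 970) = 0.04727.
So the output falls by 4.73 %.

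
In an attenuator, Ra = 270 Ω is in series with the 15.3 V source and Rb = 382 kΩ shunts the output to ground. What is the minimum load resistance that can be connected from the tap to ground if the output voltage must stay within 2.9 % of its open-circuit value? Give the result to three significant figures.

R_L(min) ≈ 9.03 kΩ

Output resistance R_th = Ra‖Rb = (270 × 382000)/382300 = 269.8 Ω.
The fractional drop is R_th/(R_th + R_L); requiring this ≤ 0.0290 gives R_L ≥ R_th(1/0.0290 − 1) = 269.8 × 33.48 = 9.03 kΩ.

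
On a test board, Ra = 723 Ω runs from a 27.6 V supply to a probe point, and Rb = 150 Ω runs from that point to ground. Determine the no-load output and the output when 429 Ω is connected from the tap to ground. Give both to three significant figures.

Unloaded: 4.74 V; loaded: 3.68 V

Open-circuit: V = 27.6 × 150/(723 + 150) = 4.74 V.
With the load, Rb becomes Rb‖R_L = 111.1 Ω, so V = 27.6 × 111.1/834.1 = 3.68 V.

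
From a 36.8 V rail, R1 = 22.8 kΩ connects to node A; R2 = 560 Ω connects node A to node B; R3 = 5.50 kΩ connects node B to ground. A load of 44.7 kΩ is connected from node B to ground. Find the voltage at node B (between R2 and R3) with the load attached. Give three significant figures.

At node B, R3 is in parallel with the load: R3‖R_L = 4897 Ω.
Below node A the resistance is R2 + (R3‖R_L) = 5457 Ω, so V_A = 36.8 × 5457/28260 = 7.107 V.
Then V_B = V_A × (R3‖R_L)/(R2 + R3‖R_L) = 7.107 × 4897/5457 = 6.38 V.

V ≈ 6.38 V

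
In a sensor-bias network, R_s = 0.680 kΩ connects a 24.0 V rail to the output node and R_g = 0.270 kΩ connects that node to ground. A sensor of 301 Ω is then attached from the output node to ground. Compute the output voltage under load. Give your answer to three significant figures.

V_out ≈ 4.15 V

The load sits in parallel with R_g: R_g‖R_L = (270 × 301) / (270 + 301) = 142.3 Ω.
V_out = 24.0 × 142.3 / (680 + 142.3) = 24.0 × 142.3/822.3 = 4.15 V.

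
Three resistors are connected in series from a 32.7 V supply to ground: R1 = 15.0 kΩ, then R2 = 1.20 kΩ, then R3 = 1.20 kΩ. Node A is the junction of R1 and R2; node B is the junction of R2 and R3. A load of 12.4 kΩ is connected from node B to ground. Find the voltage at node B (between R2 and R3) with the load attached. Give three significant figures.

At node B, R3 is in parallel with the load: R3‖R_L = 1.094 kΩ.
Below node A the resistance is R2 + (R3‖R_L) = 2.294 kΩ, so V_A = 32.7 × 2.294/17.29 = 4.338 V.
Then V_B = V_A × (R3‖R_L)/(R2 + R3‖R_L) = 4.338 × 1.094/2.294 = 2.07 V.

V ≈ 2.07 V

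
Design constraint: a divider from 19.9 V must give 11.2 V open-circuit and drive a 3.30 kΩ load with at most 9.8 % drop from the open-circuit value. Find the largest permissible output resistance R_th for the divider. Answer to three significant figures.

Loading drop = R_th/(R_th + R_L) ≤ 0.0980, so R_th ≤ R_L · ε/(1−ε) = 3.30 kΩ × 0.0980/0.9020 = 359 Ω.
(Any R1, R2 with R2/(R1+R2) = 0.563 and R1‖R2 ≤ 359 Ω will meet the spec.)

R_th ≤ 359 Ω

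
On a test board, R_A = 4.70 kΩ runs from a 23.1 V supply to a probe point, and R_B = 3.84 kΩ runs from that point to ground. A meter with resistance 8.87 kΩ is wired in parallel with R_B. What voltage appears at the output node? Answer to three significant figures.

V_out ≈ 8.39 V

The load sits in parallel with R_B: R_B‖R_L = (3.84 × 8.87) / (3.84 + 8.87) = 2.680 kΩ.
V_out = 23.1 × 2.680 / (4.70 + 2.680) = 23.1 × 2.680/7.380 = 8.39 V.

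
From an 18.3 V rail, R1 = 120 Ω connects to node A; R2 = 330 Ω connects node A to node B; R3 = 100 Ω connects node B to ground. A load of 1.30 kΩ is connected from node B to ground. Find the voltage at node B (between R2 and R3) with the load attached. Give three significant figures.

V ≈ 3.13 V

At node B, R3 is in parallel with the load: R3‖R_L = 92.86 Ω.
Below node A the resistance is R2 + (R3‖R_L) = 422.9 Ω, so V_A = 18.3 × 422.9/542.9 = 14.25 V.
Then V_B = V_A × (R3‖R_L)/(R2 + R3‖R_L) = 14.25 × 92.86/422.9 = 3.13 V.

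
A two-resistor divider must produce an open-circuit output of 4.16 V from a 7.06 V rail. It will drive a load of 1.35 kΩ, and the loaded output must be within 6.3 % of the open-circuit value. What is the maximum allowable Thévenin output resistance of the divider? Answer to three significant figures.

R_th ≤ 90.8 Ω

Loading drop = R_th/(R_th + R_L) ≤ 0.0630, so R_th ≤ R_L · ε/(1−ε) = 1.35 kΩ × 0.0630/0.9370 = 90.8 Ω.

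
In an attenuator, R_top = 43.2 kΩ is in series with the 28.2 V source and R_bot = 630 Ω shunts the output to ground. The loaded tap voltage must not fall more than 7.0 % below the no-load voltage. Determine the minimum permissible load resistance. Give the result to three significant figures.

Output resistance R_th = R_top‖R_bot = (43200 × 630)/43830 = 620.9 Ω.
The fractional drop is R_th/(R_th + R_L); requiring this ≤ 0.0700 gives R_L ≥ R_th(1/0.0700 − 1) = 620.9 × 13.29 = 8.25 kΩ.

R_L(min) ≈ 8.25 kΩ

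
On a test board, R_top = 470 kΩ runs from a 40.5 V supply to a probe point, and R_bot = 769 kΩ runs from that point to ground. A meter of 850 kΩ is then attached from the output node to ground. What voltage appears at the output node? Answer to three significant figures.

V_out ≈ 18.7 V

The load sits in parallel with R_bot: R_bot‖R_L = (769 × 850) / (769 + 850) = 403.7 kΩ.
V_out = 40.5 × 403.7 / (470 + 403.7) = 40.5 × 403.7/873.7 = 18.7 V.
(Unloaded it would have been 25.1 V.)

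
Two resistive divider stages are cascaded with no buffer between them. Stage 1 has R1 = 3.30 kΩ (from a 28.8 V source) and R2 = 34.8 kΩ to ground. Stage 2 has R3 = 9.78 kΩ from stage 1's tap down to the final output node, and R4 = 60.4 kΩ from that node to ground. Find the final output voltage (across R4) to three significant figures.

Stage 2 presents R3+R4 = 70.18 kΩ as a load on stage 1's tap.
Stage 1's lower leg becomes R2‖(R3+R4) = 23.26 kΩ, so V_mid = 28.8 × 23.26/26.56 = 25.22 V.
Stage 2 is itself unloaded: V_out = V_mid × R4/(R3+R4) = 25.22 × 60.4/70.18 = 21.7 V.

V_out ≈ 21.7 V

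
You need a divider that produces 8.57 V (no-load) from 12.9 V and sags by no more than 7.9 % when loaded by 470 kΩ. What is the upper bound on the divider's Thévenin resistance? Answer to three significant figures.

R_th ≤ 40.3 kΩ

Loading drop = R_th/(R_th + R_L) ≤ 0.0790, so R_th ≤ R_L · ε/(1−ε) = 470 kΩ × 0.0790/0.9210 = 40.3 kΩ.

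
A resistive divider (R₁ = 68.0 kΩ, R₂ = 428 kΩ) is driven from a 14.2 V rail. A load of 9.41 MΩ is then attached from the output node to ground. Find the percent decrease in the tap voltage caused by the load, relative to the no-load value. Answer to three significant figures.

The divider's output (Thévenin) resistance is R₁‖R₂ = 58.68 kΩ.
Fractional drop under load = R_th/(R_th + R_L) = 58.68 / (58.68 + 9410) = 0.006197.
So the output falls by 0.620 %.

0.620 %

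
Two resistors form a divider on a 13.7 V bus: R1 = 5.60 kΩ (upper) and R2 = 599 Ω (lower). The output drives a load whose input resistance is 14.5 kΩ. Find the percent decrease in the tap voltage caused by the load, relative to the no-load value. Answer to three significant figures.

The divider's output (Thévenin) resistance is R1‖R2 = 541.1 Ω.
Fractional drop under load = R_th/(R_th + R_L) = 541.1 / (541.1 + 14500) = 0.03598.
So the output falls by 3.60 %.

3.60 %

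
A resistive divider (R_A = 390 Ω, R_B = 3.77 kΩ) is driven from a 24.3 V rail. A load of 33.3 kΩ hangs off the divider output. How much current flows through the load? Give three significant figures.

I_L ≈ 0.654 mA

R_B‖R_L = 3387 Ω; V_out = 24.3 × 3387/3777 = 21.79 V.
I_L = V_out / R_L = 21.79 / 33.3 kΩ = 0.654 mA.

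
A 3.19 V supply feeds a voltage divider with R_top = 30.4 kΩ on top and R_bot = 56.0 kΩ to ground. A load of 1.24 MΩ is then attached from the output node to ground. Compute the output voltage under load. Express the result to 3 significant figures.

The load sits in parallel with R_bot: R_bot‖R_L = (56.0 × 1240) / (56.0 + 1240) = 53.58 kΩ.
V_out = 3.19 × 53.58 / (30.4 + 53.58) = 3.19 × 53.58/83.98 = 2.04 V.
(Unloaded it would have been 2.07 V.)

V_out ≈ 2.04 V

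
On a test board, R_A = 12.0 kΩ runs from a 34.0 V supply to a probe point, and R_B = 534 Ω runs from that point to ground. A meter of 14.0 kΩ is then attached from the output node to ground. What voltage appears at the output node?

V_out ≈ 1.40 V

The load sits in parallel with R_B: R_B‖R_L = (534 × 14000) / (534 + 14000) = 514.4 Ω.
V_out = 34.0 × 514.4 / (12000 + 514.4) = 34.0 × 514.4/12510 = 1.40 V.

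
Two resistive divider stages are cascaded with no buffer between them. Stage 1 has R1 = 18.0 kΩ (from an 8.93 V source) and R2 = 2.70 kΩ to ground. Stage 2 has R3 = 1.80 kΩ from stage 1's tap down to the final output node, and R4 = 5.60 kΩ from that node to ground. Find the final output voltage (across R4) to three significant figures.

Stage 2 presents R3+R4 = 7.400 kΩ as a load on stage 1's tap.
Stage 1's lower leg becomes R2‖(R3+R4) = 1.978 kΩ, so V_mid = 8.93 × 1.978/19.98 = 0.8842 V.
Stage 2 is itself unloaded: V_out = V_mid × R4/(R3+R4) = 0.8842 × 5.60/7.400 = 0.669 V.

V_out ≈ 0.669 V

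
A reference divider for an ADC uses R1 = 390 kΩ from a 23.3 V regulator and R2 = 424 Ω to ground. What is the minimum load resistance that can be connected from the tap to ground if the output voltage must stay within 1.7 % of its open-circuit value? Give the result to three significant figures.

Output resistance R_th = R1‖R2 = (390000 × 424)/390400 = 423.5 Ω.
The fractional drop is R_th/(R_th + R_L); requiring this ≤ 0.0170 gives R_L ≥ R_th(1/0.0170 − 1) = 423.5 × 57.82 = 24.5 kΩ.

R_L(min) ≈ 24.5 kΩ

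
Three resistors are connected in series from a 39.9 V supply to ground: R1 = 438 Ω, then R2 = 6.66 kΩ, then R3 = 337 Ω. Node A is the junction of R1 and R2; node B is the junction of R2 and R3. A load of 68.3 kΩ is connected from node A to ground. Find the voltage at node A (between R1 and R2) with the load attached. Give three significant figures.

V ≈ 37.3 V

Below node A the series string R2+R3 = 6997 Ω sits in parallel with the 68300 Ω load: 6347 Ω.
V_A = 39.9 × 6347/(438 + 6347) = 37.3 V.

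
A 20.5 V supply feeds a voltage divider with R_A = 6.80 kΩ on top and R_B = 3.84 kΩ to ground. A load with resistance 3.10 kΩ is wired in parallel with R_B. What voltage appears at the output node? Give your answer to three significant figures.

The load sits in parallel with R_B: R_B‖R_L = (3.84 × 3.10) / (3.84 + 3.10) = 1.715 kΩ.
V_out = 20.5 × 1.715 / (6.80 + 1.715) = 20.5 × 1.715/8.515 = 4.13 V.
(Unloaded it would have been 7.40 V.)

V_out ≈ 4.13 V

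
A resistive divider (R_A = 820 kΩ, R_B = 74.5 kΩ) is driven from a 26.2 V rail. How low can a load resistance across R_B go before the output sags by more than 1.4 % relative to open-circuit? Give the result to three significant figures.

R_L(min) ≈ 4.81 MΩ

Output resistance R_th = R_A‖R_B = (820 × 74.5)/894.5 = 68.30 kΩ.
The fractional drop is R_th/(R_th + R_L); requiring this ≤ 0.0140 gives R_L ≥ R_th(1/0.0140 − 1) = 68.30 × 70.43 = 4.81 MΩ.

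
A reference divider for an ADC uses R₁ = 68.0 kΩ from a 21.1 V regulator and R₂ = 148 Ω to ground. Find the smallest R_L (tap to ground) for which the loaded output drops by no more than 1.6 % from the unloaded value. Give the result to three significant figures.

Output resistance R_th = R₁‖R₂ = (68000 × 148)/68150 = 147.7 Ω.
The fractional drop is R_th/(R_th + R_L); requiring this ≤ 0.0160 gives R_L ≥ R_th(1/0.0160 − 1) = 147.7 × 61.50 = 9.08 kΩ.

R_L(min) ≈ 9.08 kΩ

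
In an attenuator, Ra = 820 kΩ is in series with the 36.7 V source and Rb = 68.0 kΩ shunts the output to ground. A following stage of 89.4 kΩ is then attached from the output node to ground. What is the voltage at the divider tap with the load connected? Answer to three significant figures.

V_out ≈ 1.65 V

The load sits in parallel with Rb: Rb‖R_L = (68.0 × 89.4) / (68.0 + 89.4) = 38.62 kΩ.
V_out = 36.7 × 38.62 / (820 + 38.62) = 36.7 × 38.62/858.6 = 1.65 V.
(Unloaded it would have been 2.81 V.)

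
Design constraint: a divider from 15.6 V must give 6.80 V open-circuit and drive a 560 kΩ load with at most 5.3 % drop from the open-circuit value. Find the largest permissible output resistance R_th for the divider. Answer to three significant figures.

R_th ≤ 31.3 kΩ

Loading drop = R_th/(R_th + R_L) ≤ 0.0530, so R_th ≤ R_L · ε/(1−ε) = 560 kΩ × 0.0530/0.9470 = 31.3 kΩ.
(Any R1, R2 with R2/(R1+R2) = 0.436 and R1‖R2 ≤ 31.3 kΩ will meet the spec.)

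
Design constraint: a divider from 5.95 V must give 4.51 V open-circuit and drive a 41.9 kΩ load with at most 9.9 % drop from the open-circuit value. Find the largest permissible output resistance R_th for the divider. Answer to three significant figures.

Loading drop = R_th/(R_th + R_L) ≤ 0.0990, so R_th ≤ R_L · ε/(1−ε) = 41.9 kΩ × 0.0990/0.9010 = 4.60 kΩ.

R_th ≤ 4.60 kΩ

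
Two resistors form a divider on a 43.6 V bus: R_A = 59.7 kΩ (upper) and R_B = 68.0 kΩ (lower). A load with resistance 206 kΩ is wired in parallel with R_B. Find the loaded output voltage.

The load sits in parallel with R_B: R_B‖R_L = (68.0 × 206) / (68.0 + 206) = 51.12 kΩ.
V_out = 43.6 × 51.12 / (59.7 + 51.12) = 43.6 × 51.12/110.8 = 20.1 V.

V_out ≈ 20.1 V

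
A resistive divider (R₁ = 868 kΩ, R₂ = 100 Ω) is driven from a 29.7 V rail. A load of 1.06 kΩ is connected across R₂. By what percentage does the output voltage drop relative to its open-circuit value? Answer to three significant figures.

Unloaded V = 29.7 × 100/868100 = 0.0034213 V.
Loaded: R₂‖R_L = 91.38 Ω, giving V = 29.7 × 91.38/868100 = 0.0031264 V.
Drop = (0.0034213 − 0.0031264) / 0.0034213 = 8.62 %.

8.62 %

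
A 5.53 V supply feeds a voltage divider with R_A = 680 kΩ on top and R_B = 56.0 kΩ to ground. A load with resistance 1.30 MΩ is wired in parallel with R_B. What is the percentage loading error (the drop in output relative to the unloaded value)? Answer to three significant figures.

The divider's output (Thévenin) resistance is R_A‖R_B = 51.74 kΩ.
Fractional drop under load = R_th/(R_th + R_L) = 51.74 / (51.74 + 1300) = 0.03828.
So the output falls by 3.83 %.

3.83 %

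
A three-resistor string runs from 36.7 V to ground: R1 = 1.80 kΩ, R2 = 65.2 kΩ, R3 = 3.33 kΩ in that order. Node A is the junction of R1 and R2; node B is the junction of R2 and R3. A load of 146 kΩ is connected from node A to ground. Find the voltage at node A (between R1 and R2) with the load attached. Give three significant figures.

V ≈ 35.3 V

Below node A the series string R2+R3 = 68.53 kΩ sits in parallel with the 146 kΩ load: 46.64 kΩ.
V_A = 36.7 × 46.64/(1.80 + 46.64) = 35.3 V.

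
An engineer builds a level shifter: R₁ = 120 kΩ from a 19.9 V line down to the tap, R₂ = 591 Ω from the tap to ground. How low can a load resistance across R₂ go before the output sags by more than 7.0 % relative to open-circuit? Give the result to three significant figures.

R_L(min) ≈ 7.81 kΩ

Output resistance R_th = R₁‖R₂ = (120000 × 591)/120600 = 588.1 Ω.
The fractional drop is R_th/(R_th + R_L); requiring this ≤ 0.0700 gives R_L ≥ R_th(1/0.0700 − 1) = 588.1 × 13.29 = 7.81 kΩ.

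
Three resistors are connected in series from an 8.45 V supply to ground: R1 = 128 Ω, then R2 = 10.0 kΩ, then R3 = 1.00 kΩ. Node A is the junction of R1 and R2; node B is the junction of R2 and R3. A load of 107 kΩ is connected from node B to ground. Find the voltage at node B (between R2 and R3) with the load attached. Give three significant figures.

At node B, R3 is in parallel with the load: R3‖R_L = 990.7 Ω.
Below node A the resistance is R2 + (R3‖R_L) = 10990 Ω, so V_A = 8.45 × 10990/11120 = 8.353 V.
Then V_B = V_A × (R3‖R_L)/(R2 + R3‖R_L) = 8.353 × 990.7/10990 = 0.753 V.

V ≈ 0.753 V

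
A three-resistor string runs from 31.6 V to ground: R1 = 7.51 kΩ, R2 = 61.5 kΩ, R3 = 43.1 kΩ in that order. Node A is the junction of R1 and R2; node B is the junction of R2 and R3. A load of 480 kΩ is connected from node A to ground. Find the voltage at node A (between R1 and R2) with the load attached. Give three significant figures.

Below node A the series string R2+R3 = 104.6 kΩ sits in parallel with the 480 kΩ load: 85.88 kΩ.
V_A = 31.6 × 85.88/(7.51 + 85.88) = 29.1 V.

V ≈ 29.1 V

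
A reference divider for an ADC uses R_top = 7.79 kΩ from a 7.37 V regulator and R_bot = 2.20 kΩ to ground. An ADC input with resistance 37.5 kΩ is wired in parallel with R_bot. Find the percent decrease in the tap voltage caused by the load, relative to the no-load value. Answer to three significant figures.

The divider's output (Thévenin) resistance is R_top‖R_bot = 1.716 kΩ.
Fractional drop under load = R_th/(R_th + R_L) = 1.716 / (1.716 + 37.5) = 0.04375.
So the output falls by 4.37 %.

4.37 %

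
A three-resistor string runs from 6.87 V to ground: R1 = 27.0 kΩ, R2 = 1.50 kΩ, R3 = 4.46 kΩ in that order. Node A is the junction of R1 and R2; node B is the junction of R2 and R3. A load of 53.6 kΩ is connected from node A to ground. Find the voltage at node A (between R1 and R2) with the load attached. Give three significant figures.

Below node A the series string R2+R3 = 5.960 kΩ sits in parallel with the 53.6 kΩ load: 5.364 kΩ.
V_A = 6.87 × 5.364/(27.0 + 5.364) = 1.14 V.

V ≈ 1.14 V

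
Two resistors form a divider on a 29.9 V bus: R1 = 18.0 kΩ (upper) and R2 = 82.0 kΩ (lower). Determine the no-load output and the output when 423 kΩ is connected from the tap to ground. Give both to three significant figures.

Open-circuit: V = 29.9 × 82.0/(18.0 + 82.0) = 24.5 V.
With the load, R2 becomes R2‖R_L = 68.69 kΩ, so V = 29.9 × 68.69/86.69 = 23.7 V.

Unloaded: 24.5 V; loaded: 23.7 V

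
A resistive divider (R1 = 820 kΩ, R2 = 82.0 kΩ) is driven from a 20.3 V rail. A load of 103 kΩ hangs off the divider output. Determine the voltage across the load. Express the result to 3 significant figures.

The load sits in parallel with R2: R2‖R_L = (82.0 × 103) / (82.0 + 103) = 45.65 kΩ.
V_out = 20.3 × 45.65 / (820 + 45.65) = 20.3 × 45.65/865.7 = 1.07 V.

V_out ≈ 1.07 V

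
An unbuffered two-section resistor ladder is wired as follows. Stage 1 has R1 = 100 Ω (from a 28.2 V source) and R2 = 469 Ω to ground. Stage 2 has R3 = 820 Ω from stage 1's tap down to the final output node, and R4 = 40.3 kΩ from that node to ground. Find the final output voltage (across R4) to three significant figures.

Stage 2 presents R3+R4 = 41120 Ω as a load on stage 1's tap.
Stage 1's lower leg becomes R2‖(R3+R4) = 463.7 Ω, so V_mid = 28.2 × 463.7/563.7 = 23.20 V.
Stage 2 is itself unloaded: V_out = V_mid × R4/(R3+R4) = 23.20 × 40300/41120 = 22.7 V.

V_out ≈ 22.7 V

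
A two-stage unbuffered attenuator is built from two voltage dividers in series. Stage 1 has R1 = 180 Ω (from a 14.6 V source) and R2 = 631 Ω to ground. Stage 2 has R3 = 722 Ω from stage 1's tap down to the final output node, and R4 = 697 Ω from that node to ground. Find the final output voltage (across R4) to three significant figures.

V_out ≈ 5.08 V

Stage 2 presents R3+R4 = 1419 Ω as a load on stage 1's tap.
Stage 1's lower leg becomes R2‖(R3+R4) = 436.8 Ω, so V_mid = 14.6 × 436.8/616.8 = 10.34 V.
Stage 2 is itself unloaded: V_out = V_mid × R4/(R3+R4) = 10.34 × 697/1419 = 5.08 V.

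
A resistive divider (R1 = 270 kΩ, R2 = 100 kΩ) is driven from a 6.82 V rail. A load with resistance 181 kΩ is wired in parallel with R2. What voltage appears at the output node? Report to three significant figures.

V_out ≈ 1.31 V

The load sits in parallel with R2: R2‖R_L = (100 × 181) / (100 + 181) = 64.41 kΩ.
V_out = 6.82 × 64.41 / (270 + 64.41) = 6.82 × 64.41/334.4 = 1.31 V.
(Unloaded it would have been 1.84 V.)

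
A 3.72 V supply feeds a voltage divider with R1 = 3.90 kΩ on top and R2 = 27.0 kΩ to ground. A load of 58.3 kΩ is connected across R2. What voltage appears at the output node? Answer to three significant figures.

V_out ≈ 3.07 V

The load sits in parallel with R2: R2‖R_L = (27.0 × 58.3) / (27.0 + 58.3) = 18.45 kΩ.
V_out = 3.72 × 18.45 / (3.90 + 18.45) = 3.72 × 18.45/22.35 = 3.07 V.
(Unloaded it would have been 3.25 V.)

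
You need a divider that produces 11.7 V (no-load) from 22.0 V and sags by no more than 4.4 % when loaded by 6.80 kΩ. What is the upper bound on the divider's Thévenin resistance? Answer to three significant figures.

R_th ≤ 313 Ω

Loading drop = R_th/(R_th + R_L) ≤ 0.0440, so R_th ≤ R_L · ε/(1−ε) = 6.80 kΩ × 0.0440/0.9560 = 313 Ω.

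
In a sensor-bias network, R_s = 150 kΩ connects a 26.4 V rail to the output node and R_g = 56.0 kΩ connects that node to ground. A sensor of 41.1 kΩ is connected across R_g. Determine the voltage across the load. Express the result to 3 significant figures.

The load sits in parallel with R_g: R_g‖R_L = (56.0 × 41.1) / (56.0 + 41.1) = 23.70 kΩ.
V_out = 26.4 × 23.70 / (150 + 23.70) = 26.4 × 23.70/173.7 = 3.60 V.
(Unloaded it would have been 7.18 V.)

V_out ≈ 3.60 V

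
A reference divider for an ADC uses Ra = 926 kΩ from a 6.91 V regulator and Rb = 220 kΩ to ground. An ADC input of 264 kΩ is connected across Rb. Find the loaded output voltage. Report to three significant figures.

V_out ≈ 0.793 V

The load sits in parallel with Rb: Rb‖R_L = (220 × 264) / (220 + 264) = 120.0 kΩ.
V_out = 6.91 × 120.0 / (926 + 120.0) = 6.91 × 120.0/1046 = 0.793 V.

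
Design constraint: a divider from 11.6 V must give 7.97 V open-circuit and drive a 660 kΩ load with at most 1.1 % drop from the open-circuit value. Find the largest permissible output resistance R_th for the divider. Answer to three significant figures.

R_th ≤ 7.34 kΩ

Loading drop = R_th/(R_th + R_L) ≤ 0.0110, so R_th ≤ R_L · ε/(1−ε) = 660 kΩ × 0.0110/0.9890 = 7.34 kΩ.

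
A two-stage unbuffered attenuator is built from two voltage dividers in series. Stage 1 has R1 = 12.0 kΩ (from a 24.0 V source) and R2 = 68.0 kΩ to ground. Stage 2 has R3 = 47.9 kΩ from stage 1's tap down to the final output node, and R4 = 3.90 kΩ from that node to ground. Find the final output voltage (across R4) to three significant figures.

Stage 2 presents R3+R4 = 51.80 kΩ as a load on stage 1's tap.
Stage 1's lower leg becomes R2‖(R3+R4) = 29.40 kΩ, so V_mid = 24.0 × 29.40/41.40 = 17.04 V.
Stage 2 is itself unloaded: V_out = V_mid × R4/(R3+R4) = 17.04 × 3.90/51.80 = 1.28 V.

V_out ≈ 1.28 V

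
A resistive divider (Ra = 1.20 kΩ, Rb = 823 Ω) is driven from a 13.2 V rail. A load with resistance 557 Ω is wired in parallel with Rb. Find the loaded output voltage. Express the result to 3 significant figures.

V_out ≈ 2.86 V

The load sits in parallel with Rb: Rb‖R_L = (823 × 557) / (823 + 557) = 332.2 Ω.
V_out = 13.2 × 332.2 / (1200 + 332.2) = 13.2 × 332.2/1532 = 2.86 V.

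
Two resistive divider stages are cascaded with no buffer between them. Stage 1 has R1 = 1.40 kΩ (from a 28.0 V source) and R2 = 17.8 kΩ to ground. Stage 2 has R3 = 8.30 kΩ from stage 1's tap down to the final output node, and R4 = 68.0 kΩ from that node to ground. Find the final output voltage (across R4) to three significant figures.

V_out ≈ 22.7 V

Stage 2 presents R3+R4 = 76.30 kΩ as a load on stage 1's tap.
Stage 1's lower leg becomes R2‖(R3+R4) = 14.43 kΩ, so V_mid = 28.0 × 14.43/15.83 = 25.52 V.
Stage 2 is itself unloaded: V_out = V_mid × R4/(R3+R4) = 25.52 × 68.0/76.30 = 22.7 V.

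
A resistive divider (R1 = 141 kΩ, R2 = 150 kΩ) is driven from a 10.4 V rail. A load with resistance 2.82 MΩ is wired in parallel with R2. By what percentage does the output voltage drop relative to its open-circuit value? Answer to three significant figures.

2.51 %

The divider's output (Thévenin) resistance is R1‖R2 = 72.68 kΩ.
Fractional drop under load = R_th/(R_th + R_L) = 72.68 / (72.68 + 2820) = 0.02513.
So the output falls by 2.51 %.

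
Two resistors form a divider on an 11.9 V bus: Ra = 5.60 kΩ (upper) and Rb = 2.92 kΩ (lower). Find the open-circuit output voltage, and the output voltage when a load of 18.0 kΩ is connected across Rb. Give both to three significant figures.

Unloaded: 4.08 V; loaded: 3.69 V

Open-circuit: V = 11.9 × 2.92/(5.60 + 2.92) = 4.08 V.
With the load, Rb becomes Rb‖R_L = 2.512 kΩ, so V = 11.9 × 2.512/8.112 = 3.69 V.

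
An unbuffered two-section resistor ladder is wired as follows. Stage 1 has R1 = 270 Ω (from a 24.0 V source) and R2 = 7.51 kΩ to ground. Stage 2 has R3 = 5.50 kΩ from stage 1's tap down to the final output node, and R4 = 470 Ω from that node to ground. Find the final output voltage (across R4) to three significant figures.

Stage 2 presents R3+R4 = 5970 Ω as a load on stage 1's tap.
Stage 1's lower leg becomes R2‖(R3+R4) = 3326 Ω, so V_mid = 24.0 × 3326/3596 = 22.20 V.
Stage 2 is itself unloaded: V_out = V_mid × R4/(R3+R4) = 22.20 × 470/5970 = 1.75 V.

V_out ≈ 1.75 V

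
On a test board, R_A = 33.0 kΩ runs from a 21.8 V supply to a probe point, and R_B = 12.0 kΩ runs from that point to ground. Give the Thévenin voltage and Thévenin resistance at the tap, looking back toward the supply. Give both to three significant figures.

V_th is the open-circuit tap voltage: 21.8 × 12.0/(33.0 + 12.0) = 5.81 V.
With the supply zeroed, R_A and R_B appear in parallel from the tap: R_th = R_A‖R_B = (33.0 × 12.0)/45.00 = 8.80 kΩ.

V_th = 5.81 V, R_th = 8.80 kΩ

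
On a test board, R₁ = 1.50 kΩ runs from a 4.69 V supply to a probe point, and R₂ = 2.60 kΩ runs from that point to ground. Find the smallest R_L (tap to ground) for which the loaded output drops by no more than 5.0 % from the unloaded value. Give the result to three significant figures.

R_L(min) ≈ 18.1 kΩ

Output resistance R_th = R₁‖R₂ = (1500 × 2600)/4100 = 951.2 Ω.
The fractional drop is R_th/(R_th + R_L); requiring this ≤ 0.0500 gives R_L ≥ R_th(1/0.0500 − 1) = 951.2 × 19.00 = 18.1 kΩ.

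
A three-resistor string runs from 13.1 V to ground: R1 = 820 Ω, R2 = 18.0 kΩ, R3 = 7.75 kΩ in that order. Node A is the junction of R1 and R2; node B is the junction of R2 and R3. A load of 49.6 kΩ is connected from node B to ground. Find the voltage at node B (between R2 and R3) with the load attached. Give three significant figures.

At node B, R3 is in parallel with the load: R3‖R_L = 6703 Ω.
Below node A the resistance is R2 + (R3‖R_L) = 24700 Ω, so V_A = 13.1 × 24700/25520 = 12.68 V.
Then V_B = V_A × (R3‖R_L)/(R2 + R3‖R_L) = 12.68 × 6703/24700 = 3.44 V.

V ≈ 3.44 V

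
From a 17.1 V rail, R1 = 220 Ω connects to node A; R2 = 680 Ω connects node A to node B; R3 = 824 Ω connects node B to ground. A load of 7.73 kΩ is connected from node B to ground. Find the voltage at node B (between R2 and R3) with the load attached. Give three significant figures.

At node B, R3 is in parallel with the load: R3‖R_L = 744.6 Ω.
Below node A the resistance is R2 + (R3‖R_L) = 1425 Ω, so V_A = 17.1 × 1425/1645 = 14.81 V.
Then V_B = V_A × (R3‖R_L)/(R2 + R3‖R_L) = 14.81 × 744.6/1425 = 7.74 V.

V ≈ 7.74 V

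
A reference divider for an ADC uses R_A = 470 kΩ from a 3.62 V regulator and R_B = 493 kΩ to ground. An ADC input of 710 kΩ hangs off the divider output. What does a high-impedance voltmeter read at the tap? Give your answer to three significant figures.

The load sits in parallel with R_B: R_B‖R_L = (493 × 710) / (493 + 710) = 291.0 kΩ.
V_out = 3.62 × 291.0 / (470 + 291.0) = 3.62 × 291.0/761.0 = 1.38 V.

V_out ≈ 1.38 V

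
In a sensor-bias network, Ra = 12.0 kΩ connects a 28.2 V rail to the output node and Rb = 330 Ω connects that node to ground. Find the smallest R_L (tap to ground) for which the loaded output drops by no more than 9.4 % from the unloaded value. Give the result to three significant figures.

R_L(min) ≈ 3.10 kΩ

Output resistance R_th = Ra‖Rb = (12000 × 330)/12330 = 321.2 Ω.
The fractional drop is R_th/(R_th + R_L); requiring this ≤ 0.0940 gives R_L ≥ R_th(1/0.0940 − 1) = 321.2 × 9.638 = 3.10 kΩ.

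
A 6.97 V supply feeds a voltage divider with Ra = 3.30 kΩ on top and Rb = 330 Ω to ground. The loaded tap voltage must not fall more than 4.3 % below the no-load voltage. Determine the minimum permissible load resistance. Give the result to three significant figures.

Output resistance R_th = Ra‖Rb = (3300 × 330)/3630 = 300.0 Ω.
The fractional drop is R_th/(R_th + R_L); requiring this ≤ 0.0430 gives R_L ≥ R_th(1/0.0430 − 1) = 300.0 × 22.26 = 6.68 kΩ.

R_L(min) ≈ 6.68 kΩ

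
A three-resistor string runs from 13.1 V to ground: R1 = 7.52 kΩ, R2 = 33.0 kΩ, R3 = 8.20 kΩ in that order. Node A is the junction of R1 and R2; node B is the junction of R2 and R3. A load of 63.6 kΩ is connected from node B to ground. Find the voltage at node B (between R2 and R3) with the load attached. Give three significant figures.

V ≈ 1.99 V

At node B, R3 is in parallel with the load: R3‖R_L = 7.264 kΩ.
Below node A the resistance is R2 + (R3‖R_L) = 40.26 kΩ, so V_A = 13.1 × 40.26/47.78 = 11.04 V.
Then V_B = V_A × (R3‖R_L)/(R2 + R3‖R_L) = 11.04 × 7.264/40.26 = 1.99 V.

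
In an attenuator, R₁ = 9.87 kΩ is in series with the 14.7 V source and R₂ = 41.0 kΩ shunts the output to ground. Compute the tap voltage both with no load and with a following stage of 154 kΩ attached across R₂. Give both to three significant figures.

Unloaded: 11.8 V; loaded: 11.3 V

Open-circuit: V = 14.7 × 41.0/(9.87 + 41.0) = 11.8 V.
With the load, R₂ becomes R₂‖R_L = 32.38 kΩ, so V = 14.7 × 32.38/42.25 = 11.3 V.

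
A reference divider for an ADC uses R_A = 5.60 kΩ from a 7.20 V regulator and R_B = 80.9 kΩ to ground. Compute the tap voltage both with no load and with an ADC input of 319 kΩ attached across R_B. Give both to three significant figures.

Open-circuit: V = 7.20 × 80.9/(5.60 + 80.9) = 6.73 V.
With the load, R_B becomes R_B‖R_L = 64.53 kΩ, so V = 7.20 × 64.53/70.13 = 6.63 V.

Unloaded: 6.73 V; loaded: 6.63 V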